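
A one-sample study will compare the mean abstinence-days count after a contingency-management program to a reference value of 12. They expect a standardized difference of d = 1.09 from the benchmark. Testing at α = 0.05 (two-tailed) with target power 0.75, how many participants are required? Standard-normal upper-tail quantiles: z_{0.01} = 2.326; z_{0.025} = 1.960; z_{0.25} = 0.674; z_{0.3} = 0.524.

n = 6

For a one-sample test: n = ((z_{α/2} + z_β) / d)².
z_{α/2} + z_β = 1.960 + 0.674 = 2.634.
n = (2.634 / 1.09)² = 2.417² = 5.84.
Round up.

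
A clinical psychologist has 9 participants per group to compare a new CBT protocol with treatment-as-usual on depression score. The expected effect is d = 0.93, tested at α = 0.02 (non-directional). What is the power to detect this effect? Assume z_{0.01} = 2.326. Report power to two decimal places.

For two equal groups, power = Φ(d·√(n/2) − z_{α/2}).
d·√(n/2) = 0.93 × √(9/2) = 0.93 × 2.121 = 1.973.
z_β = 1.973 − 2.326 = -0.353.
Power = Φ(-0.353) = 0.362.

power ≈ 0.36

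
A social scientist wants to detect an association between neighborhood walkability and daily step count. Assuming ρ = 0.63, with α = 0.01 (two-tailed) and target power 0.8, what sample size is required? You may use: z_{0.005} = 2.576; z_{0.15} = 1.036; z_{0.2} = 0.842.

Fisher's z: C = ½·ln((1+r)/(1−r)) = ½·ln(4.4054) = 0.7414.
n = ((z_{α/2} + z_β)/C)² + 3.
(2.576 + 0.842) / 0.7414 = 3.418 / 0.7414 = 4.610.
n = 4.610² + 3 = 21.25 + 3 = 24.3.
Round up.

n = 25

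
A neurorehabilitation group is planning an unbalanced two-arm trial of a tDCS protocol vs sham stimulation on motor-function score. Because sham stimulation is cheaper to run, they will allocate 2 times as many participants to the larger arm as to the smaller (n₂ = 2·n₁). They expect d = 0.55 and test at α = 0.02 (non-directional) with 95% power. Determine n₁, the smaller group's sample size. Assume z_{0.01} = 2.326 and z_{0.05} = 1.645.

With allocation ratio k = n₂/n₁ = 2, Var(x̄₁−x̄₂) = σ²(1/n₁ + 1/(k·n₁)) = σ²·(k+1)/(k·n₁).
So n₁ = (1 + 1/k)·((z_{α/2} + z_β)/d)² = 1.500 × (3.971/0.55)².
n₁ = 1.500 × 52.13 = 78.2.
Round up: n₁ = 79, giving n₂ = 2 × 79 = 158.

n₁ = 79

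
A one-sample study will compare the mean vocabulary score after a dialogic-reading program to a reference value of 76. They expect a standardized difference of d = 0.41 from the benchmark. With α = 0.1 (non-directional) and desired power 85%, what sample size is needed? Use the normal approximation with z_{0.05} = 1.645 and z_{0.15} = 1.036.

For a one-sample test: n = ((z_{α/2} + z_β) / d)².
z_{α/2} + z_β = 1.645 + 1.036 = 2.681.
n = (2.681 / 0.41)² = 6.539² = 42.76.
Round up.

n = 43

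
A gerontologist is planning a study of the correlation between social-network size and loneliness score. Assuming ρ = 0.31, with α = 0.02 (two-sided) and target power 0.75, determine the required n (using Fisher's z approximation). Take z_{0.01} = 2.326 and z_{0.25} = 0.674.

n = 91

Fisher's z: C = ½·ln((1+r)/(1−r)) = ½·ln(1.8986) = 0.3205.
n = ((z_{α/2} + z_β)/C)² + 3.
(2.326 + 0.674) / 0.3205 = 3.000 / 0.3205 = 9.360.
n = 9.360² + 3 = 87.62 + 3 = 90.6.
Round up.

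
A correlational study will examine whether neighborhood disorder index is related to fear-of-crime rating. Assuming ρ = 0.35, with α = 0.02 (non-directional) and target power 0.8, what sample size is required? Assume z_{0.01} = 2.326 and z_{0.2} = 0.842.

n = 79

Fisher's z: C = ½·ln((1+r)/(1−r)) = ½·ln(2.0769) = 0.3654.
n = ((z_{α/2} + z_β)/C)² + 3.
(2.326 + 0.842) / 0.3654 = 3.168 / 0.3654 = 8.670.
n = 8.670² + 3 = 75.17 + 3 = 78.2.
Round up.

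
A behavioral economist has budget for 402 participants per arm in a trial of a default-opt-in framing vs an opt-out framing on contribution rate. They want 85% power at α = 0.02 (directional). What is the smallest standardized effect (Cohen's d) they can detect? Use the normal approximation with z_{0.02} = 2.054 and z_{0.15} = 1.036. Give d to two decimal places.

For two independent groups of n = 402 each: d_min = (z_{α} + z_β)·√(2/n).
z-sum = 2.054 + 1.036 = 3.090.
d_min = 3.090 × √(2/402) = 3.090 × 0.0705 = 0.218.

d_min ≈ 0.22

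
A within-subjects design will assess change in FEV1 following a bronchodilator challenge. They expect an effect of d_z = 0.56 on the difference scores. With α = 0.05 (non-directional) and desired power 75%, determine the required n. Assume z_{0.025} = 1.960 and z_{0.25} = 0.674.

For a paired (one-sample on differences) test: n = ((z_{α/2} + z_β) / d)².
z_{α/2} + z_β = 1.960 + 0.674 = 2.634.
n = (2.634 / 0.56)² = 4.704² = 22.12.
Round up.

n = 23 pairs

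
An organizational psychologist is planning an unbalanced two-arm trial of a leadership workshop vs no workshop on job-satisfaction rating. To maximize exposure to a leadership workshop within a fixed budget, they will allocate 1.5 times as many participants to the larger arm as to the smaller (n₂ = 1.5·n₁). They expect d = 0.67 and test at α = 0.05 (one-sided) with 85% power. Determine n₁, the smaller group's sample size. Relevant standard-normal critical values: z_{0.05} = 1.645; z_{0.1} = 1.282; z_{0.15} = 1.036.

n₁ = 27

With allocation ratio k = n₂/n₁ = 1.5, Var(x̄₁−x̄₂) = σ²(1/n₁ + 1/(k·n₁)) = σ²·(k+1)/(k·n₁).
So n₁ = (1 + 1/k)·((z_{α} + z_β)/d)² = 1.667 × (2.681/0.67)².
n₁ = 1.667 × 16.01 = 26.7.
Round up: n₁ = 27, giving n₂ = ⌈1.5 × 27⌉ = ⌈40.5⌉ = 41.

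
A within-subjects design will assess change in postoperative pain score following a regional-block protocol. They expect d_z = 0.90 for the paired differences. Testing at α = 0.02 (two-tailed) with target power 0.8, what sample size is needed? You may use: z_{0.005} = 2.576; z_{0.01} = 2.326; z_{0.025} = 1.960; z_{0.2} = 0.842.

For a paired (one-sample on differences) test: n = ((z_{α/2} + z_β) / d)².
z_{α/2} + z_β = 2.326 + 0.842 = 3.168.
n = (3.168 / 0.90)² = 3.520² = 12.39.
Round up.

n = 13 pairs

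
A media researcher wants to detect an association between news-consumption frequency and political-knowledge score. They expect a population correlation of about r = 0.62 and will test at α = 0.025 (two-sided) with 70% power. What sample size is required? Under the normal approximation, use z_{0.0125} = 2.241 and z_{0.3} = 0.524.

n = 18

Fisher's z: C = ½·ln((1+r)/(1−r)) = ½·ln(4.2632) = 0.7250.
n = ((z_{α/2} + z_β)/C)² + 3.
(2.241 + 0.524) / 0.7250 = 2.765 / 0.7250 = 3.814.
n = 3.814² + 3 = 14.55 + 3 = 17.5.
Round up.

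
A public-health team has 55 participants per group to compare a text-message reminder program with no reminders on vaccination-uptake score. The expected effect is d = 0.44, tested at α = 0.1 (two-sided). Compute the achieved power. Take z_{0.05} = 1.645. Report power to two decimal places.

power ≈ 0.75

For two equal groups, power = Φ(d·√(n/2) − z_{α/2}).
d·√(n/2) = 0.44 × √(55/2) = 0.44 × 5.244 = 2.307.
z_β = 2.307 − 1.645 = 0.662.
Power = Φ(0.662) = 0.746.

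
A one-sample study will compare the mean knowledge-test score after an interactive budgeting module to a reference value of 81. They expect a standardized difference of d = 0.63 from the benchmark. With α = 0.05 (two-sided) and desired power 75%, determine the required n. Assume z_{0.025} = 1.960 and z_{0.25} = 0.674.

For a one-sample test: n = ((z_{α/2} + z_β) / d)².
z_{α/2} + z_β = 1.960 + 0.674 = 2.634.
n = (2.634 / 0.63)² = 4.181² = 17.48.
Round up.

n = 18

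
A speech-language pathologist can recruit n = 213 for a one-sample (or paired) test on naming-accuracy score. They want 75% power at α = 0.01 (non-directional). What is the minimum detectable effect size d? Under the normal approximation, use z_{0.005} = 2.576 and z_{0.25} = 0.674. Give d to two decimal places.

For a single sample (or paired design) of n = 213: d_min = (z_{α/2} + z_β)/√n.
z-sum = 2.576 + 0.674 = 3.250.
d_min = 3.250 / √213 = 3.250 / 14.595 = 0.223.

d_min ≈ 0.22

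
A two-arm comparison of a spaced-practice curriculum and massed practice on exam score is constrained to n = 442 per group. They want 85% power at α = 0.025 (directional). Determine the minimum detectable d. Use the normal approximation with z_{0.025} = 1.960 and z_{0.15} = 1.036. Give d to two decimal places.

For two independent groups of n = 442 each: d_min = (z_{α} + z_β)·√(2/n).
z-sum = 1.960 + 1.036 = 2.996.
d_min = 2.996 × √(2/442) = 2.996 × 0.0673 = 0.202.

d_min ≈ 0.20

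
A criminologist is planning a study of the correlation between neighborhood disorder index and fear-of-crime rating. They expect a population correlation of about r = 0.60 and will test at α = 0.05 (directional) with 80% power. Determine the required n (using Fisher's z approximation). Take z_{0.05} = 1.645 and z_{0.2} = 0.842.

n = 16

Fisher's z: C = ½·ln((1+r)/(1−r)) = ½·ln(4.0000) = 0.6931.
n = ((z_{α} + z_β)/C)² + 3.
(1.645 + 0.842) / 0.6931 = 2.487 / 0.6931 = 3.588.
n = 3.588² + 3 = 12.88 + 3 = 15.9.
Round up.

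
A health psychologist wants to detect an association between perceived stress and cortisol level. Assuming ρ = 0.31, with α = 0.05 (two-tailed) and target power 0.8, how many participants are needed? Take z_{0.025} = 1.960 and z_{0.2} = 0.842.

n = 80

Fisher's z: C = ½·ln((1+r)/(1−r)) = ½·ln(1.8986) = 0.3205.
n = ((z_{α/2} + z_β)/C)² + 3.
(1.960 + 0.842) / 0.3205 = 2.802 / 0.3205 = 8.743.
n = 8.743² + 3 = 76.43 + 3 = 79.4.
Round up.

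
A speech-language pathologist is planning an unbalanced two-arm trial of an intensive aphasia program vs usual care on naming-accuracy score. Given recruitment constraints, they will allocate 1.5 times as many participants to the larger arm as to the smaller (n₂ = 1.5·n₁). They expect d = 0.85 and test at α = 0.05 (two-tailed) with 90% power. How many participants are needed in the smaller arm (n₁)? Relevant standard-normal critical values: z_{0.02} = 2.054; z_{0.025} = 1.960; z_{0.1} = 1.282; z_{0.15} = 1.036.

With allocation ratio k = n₂/n₁ = 1.5, Var(x̄₁−x̄₂) = σ²(1/n₁ + 1/(k·n₁)) = σ²·(k+1)/(k·n₁).
So n₁ = (1 + 1/k)·((z_{α/2} + z_β)/d)² = 1.667 × (3.242/0.85)².
n₁ = 1.667 × 14.55 = 24.2.
Round up: n₁ = 25, giving n₂ = ⌈1.5 × 25⌉ = ⌈37.5⌉ = 38.

n₁ = 25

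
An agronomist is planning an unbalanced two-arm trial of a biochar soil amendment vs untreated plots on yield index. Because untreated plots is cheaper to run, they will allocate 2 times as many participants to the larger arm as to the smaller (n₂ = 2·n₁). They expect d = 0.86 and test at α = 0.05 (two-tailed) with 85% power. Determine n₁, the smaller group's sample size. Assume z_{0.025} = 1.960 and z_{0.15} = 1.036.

With allocation ratio k = n₂/n₁ = 2, Var(x̄₁−x̄₂) = σ²(1/n₁ + 1/(k·n₁)) = σ²·(k+1)/(k·n₁).
So n₁ = (1 + 1/k)·((z_{α/2} + z_β)/d)² = 1.500 × (2.996/0.86)².
n₁ = 1.500 × 12.14 = 18.2.
Round up: n₁ = 19, giving n₂ = 2 × 19 = 38.

n₁ = 19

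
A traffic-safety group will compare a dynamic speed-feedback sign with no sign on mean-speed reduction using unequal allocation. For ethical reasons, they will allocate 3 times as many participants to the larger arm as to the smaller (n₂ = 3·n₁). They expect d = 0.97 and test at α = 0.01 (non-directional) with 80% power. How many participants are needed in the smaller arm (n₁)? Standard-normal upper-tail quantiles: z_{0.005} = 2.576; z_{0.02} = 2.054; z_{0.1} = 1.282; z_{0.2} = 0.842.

n₁ = 17

With allocation ratio k = n₂/n₁ = 3, Var(x̄₁−x̄₂) = σ²(1/n₁ + 1/(k·n₁)) = σ²·(k+1)/(k·n₁).
So n₁ = (1 + 1/k)·((z_{α/2} + z_β)/d)² = 1.333 × (3.418/0.97)².
n₁ = 1.333 × 12.42 = 16.6.
Round up: n₁ = 17, giving n₂ = 3 × 17 = 51.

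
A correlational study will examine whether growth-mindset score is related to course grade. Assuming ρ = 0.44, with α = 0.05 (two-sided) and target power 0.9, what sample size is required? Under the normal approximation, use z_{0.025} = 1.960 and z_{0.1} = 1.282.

n = 51

Fisher's z: C = ½·ln((1+r)/(1−r)) = ½·ln(2.5714) = 0.4722.
n = ((z_{α/2} + z_β)/C)² + 3.
(1.960 + 1.282) / 0.4722 = 3.242 / 0.4722 = 6.866.
n = 6.866² + 3 = 47.14 + 3 = 50.1.
Round up.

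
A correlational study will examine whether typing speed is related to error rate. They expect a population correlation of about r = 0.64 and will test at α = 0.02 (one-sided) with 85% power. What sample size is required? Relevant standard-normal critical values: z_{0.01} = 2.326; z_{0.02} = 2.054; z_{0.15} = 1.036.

Fisher's z: C = ½·ln((1+r)/(1−r)) = ½·ln(4.5556) = 0.7582.
n = ((z_{α} + z_β)/C)² + 3.
(2.054 + 1.036) / 0.7582 = 3.090 / 0.7582 = 4.075.
n = 4.075² + 3 = 16.61 + 3 = 19.6.
Round up.

n = 20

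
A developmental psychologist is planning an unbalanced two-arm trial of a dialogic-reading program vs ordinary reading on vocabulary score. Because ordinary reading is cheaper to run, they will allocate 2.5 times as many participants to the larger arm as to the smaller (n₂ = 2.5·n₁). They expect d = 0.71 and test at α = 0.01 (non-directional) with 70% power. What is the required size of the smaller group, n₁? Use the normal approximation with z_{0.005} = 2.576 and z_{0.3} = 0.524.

n₁ = 27

With allocation ratio k = n₂/n₁ = 2.5, Var(x̄₁−x̄₂) = σ²(1/n₁ + 1/(k·n₁)) = σ²·(k+1)/(k·n₁).
So n₁ = (1 + 1/k)·((z_{α/2} + z_β)/d)² = 1.400 × (3.100/0.71)².
n₁ = 1.400 × 19.06 = 26.7.
Round up: n₁ = 27, giving n₂ = ⌈2.5 × 27⌉ = ⌈67.5⌉ = 68.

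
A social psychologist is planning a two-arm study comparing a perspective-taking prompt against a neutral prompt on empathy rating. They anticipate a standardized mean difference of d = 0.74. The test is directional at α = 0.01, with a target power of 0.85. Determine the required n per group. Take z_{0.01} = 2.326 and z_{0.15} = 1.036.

n = 42 per group

For two independent groups with equal n: n = 2·((z_{α} + z_β) / d)².
z_{α} + z_β = 2.326 + 1.036 = 3.362.
n = 2 × (3.362 / 0.74)² = 2 × 4.543² = 2 × 20.64 = 41.3.
Round up to the next whole participant.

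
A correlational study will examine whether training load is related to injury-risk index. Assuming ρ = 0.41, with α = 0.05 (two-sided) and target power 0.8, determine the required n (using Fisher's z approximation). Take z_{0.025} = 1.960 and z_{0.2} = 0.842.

Fisher's z: C = ½·ln((1+r)/(1−r)) = ½·ln(2.3898) = 0.4356.
n = ((z_{α/2} + z_β)/C)² + 3.
(1.960 + 0.842) / 0.4356 = 2.802 / 0.4356 = 6.433.
n = 6.433² + 3 = 41.38 + 3 = 44.4.
Round up.

n = 45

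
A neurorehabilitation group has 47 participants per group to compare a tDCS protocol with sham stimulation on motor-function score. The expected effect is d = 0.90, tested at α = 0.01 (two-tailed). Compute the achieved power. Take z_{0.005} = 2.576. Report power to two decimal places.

For two equal groups, power = Φ(d·√(n/2) − z_{α/2}).
d·√(n/2) = 0.90 × √(47/2) = 0.90 × 4.848 = 4.363.
z_β = 4.363 − 2.576 = 1.787.
Power = Φ(1.787) = 0.963.

power ≈ 0.96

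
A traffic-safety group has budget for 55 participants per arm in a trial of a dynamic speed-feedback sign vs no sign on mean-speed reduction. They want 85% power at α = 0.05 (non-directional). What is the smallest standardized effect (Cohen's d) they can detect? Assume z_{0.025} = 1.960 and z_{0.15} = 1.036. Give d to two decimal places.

For two independent groups of n = 55 each: d_min = (z_{α/2} + z_β)·√(2/n).
z-sum = 1.960 + 1.036 = 2.996.
d_min = 2.996 × √(2/55) = 2.996 × 0.1907 = 0.571.

d_min ≈ 0.57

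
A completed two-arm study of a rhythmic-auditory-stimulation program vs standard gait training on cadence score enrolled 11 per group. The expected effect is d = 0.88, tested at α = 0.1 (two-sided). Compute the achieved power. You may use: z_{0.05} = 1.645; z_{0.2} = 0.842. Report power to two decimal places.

For two equal groups, power = Φ(d·√(n/2) − z_{α/2}).
d·√(n/2) = 0.88 × √(11/2) = 0.88 × 2.345 = 2.064.
z_β = 2.064 − 1.645 = 0.419.
Power = Φ(0.419) = 0.662.

power ≈ 0.66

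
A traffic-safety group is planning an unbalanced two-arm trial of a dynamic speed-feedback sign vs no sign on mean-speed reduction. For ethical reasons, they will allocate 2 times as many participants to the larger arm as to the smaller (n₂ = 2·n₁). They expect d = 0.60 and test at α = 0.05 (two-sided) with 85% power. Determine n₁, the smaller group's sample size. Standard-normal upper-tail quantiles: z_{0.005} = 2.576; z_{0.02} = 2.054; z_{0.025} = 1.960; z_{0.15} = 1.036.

n₁ = 38

With allocation ratio k = n₂/n₁ = 2, Var(x̄₁−x̄₂) = σ²(1/n₁ + 1/(k·n₁)) = σ²·(k+1)/(k·n₁).
So n₁ = (1 + 1/k)·((z_{α/2} + z_β)/d)² = 1.500 × (2.996/0.60)².
n₁ = 1.500 × 24.93 = 37.4.
Round up: n₁ = 38, giving n₂ = 2 × 38 = 76.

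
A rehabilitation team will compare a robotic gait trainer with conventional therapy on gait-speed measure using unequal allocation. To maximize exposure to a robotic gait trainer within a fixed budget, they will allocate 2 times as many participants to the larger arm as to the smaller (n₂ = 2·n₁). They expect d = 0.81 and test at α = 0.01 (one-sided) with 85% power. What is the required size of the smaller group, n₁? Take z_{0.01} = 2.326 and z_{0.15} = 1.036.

n₁ = 26

With allocation ratio k = n₂/n₁ = 2, Var(x̄₁−x̄₂) = σ²(1/n₁ + 1/(k·n₁)) = σ²·(k+1)/(k·n₁).
So n₁ = (1 + 1/k)·((z_{α} + z_β)/d)² = 1.500 × (3.362/0.81)².
n₁ = 1.500 × 17.23 = 25.8.
Round up: n₁ = 26, giving n₂ = 2 × 26 = 52.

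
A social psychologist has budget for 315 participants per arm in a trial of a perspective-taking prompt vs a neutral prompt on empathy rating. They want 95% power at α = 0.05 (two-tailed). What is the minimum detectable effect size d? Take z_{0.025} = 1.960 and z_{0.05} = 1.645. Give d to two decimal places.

d_min ≈ 0.29

For two independent groups of n = 315 each: d_min = (z_{α/2} + z_β)·√(2/n).
z-sum = 1.960 + 1.645 = 3.605.
d_min = 3.605 × √(2/315) = 3.605 × 0.0797 = 0.287.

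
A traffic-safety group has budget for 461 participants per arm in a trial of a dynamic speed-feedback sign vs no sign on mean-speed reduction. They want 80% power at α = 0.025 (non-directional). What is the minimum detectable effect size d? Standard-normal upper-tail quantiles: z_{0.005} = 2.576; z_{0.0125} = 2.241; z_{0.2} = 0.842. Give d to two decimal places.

For two independent groups of n = 461 each: d_min = (z_{α/2} + z_β)·√(2/n).
z-sum = 2.241 + 0.842 = 3.083.
d_min = 3.083 × √(2/461) = 3.083 × 0.0659 = 0.203.

d_min ≈ 0.20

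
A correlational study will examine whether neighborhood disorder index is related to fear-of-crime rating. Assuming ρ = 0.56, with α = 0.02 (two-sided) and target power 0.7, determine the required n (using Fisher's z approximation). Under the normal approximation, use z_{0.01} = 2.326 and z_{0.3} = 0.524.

n = 24

Fisher's z: C = ½·ln((1+r)/(1−r)) = ½·ln(3.5455) = 0.6328.
n = ((z_{α/2} + z_β)/C)² + 3.
(2.326 + 0.524) / 0.6328 = 2.850 / 0.6328 = 4.504.
n = 4.504² + 3 = 20.28 + 3 = 23.3.
Round up.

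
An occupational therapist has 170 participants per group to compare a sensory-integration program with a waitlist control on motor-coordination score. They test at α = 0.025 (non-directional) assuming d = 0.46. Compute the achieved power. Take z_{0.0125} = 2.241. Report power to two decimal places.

power ≈ 0.98

For two equal groups, power = Φ(d·√(n/2) − z_{α/2}).
d·√(n/2) = 0.46 × √(170/2) = 0.46 × 9.220 = 4.241.
z_β = 4.241 − 2.241 = 2.000.
Power = Φ(2.000) = 0.977.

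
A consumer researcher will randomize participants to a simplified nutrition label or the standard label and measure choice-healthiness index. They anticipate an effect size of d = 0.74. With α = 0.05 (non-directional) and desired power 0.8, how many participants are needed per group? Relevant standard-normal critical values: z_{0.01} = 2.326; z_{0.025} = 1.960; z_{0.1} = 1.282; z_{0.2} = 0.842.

For two independent groups with equal n: n = 2·((z_{α/2} + z_β) / d)².
z_{α/2} + z_β = 1.960 + 0.842 = 2.802.
n = 2 × (2.802 / 0.74)² = 2 × 3.786² = 2 × 14.34 = 28.7.
Round up to the next whole participant.

n = 29 per group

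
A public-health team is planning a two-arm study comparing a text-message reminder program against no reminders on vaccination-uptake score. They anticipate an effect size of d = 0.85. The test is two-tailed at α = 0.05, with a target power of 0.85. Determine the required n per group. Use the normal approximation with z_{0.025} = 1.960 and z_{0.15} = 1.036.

n = 25 per group

For two independent groups with equal n: n = 2·((z_{α/2} + z_β) / d)².
z_{α/2} + z_β = 1.960 + 1.036 = 2.996.
n = 2 × (2.996 / 0.85)² = 2 × 3.525² = 2 × 12.42 = 24.8.
Round up to the next whole participant.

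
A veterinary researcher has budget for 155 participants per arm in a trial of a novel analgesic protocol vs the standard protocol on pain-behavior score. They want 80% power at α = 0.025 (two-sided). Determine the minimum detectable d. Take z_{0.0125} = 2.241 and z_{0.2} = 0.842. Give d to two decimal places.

d_min ≈ 0.35

For two independent groups of n = 155 each: d_min = (z_{α/2} + z_β)·√(2/n).
z-sum = 2.241 + 0.842 = 3.083.
d_min = 3.083 × √(2/155) = 3.083 × 0.1136 = 0.350.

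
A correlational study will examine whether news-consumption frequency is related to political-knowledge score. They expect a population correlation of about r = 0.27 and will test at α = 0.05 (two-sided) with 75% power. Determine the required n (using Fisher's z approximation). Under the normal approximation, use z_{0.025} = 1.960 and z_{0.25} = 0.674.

Fisher's z: C = ½·ln((1+r)/(1−r)) = ½·ln(1.7397) = 0.2769.
n = ((z_{α/2} + z_β)/C)² + 3.
(1.960 + 0.674) / 0.2769 = 2.634 / 0.2769 = 9.512.
n = 9.512² + 3 = 90.49 + 3 = 93.5.
Round up.

n = 94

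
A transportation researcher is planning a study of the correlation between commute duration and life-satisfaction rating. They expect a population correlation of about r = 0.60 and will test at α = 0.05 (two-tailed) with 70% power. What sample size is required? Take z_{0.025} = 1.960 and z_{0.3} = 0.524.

n = 16

Fisher's z: C = ½·ln((1+r)/(1−r)) = ½·ln(4.0000) = 0.6931.
n = ((z_{α/2} + z_β)/C)² + 3.
(1.960 + 0.524) / 0.6931 = 2.484 / 0.6931 = 3.584.
n = 3.584² + 3 = 12.84 + 3 = 15.8.
Round up.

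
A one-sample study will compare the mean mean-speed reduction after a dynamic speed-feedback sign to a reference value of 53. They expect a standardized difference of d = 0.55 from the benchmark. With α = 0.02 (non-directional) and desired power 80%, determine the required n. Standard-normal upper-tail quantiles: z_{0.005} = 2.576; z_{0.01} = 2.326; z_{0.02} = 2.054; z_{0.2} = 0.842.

n = 34

For a one-sample test: n = ((z_{α/2} + z_β) / d)².
z_{α/2} + z_β = 2.326 + 0.842 = 3.168.
n = (3.168 / 0.55)² = 5.760² = 33.18.
Round up.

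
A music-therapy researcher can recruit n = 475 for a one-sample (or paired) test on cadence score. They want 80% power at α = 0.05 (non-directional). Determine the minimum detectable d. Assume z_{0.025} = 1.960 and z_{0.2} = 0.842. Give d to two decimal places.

For a single sample (or paired design) of n = 475: d_min = (z_{α/2} + z_β)/√n.
z-sum = 1.960 + 0.842 = 2.802.
d_min = 2.802 / √475 = 2.802 / 21.794 = 0.129.

d_min ≈ 0.13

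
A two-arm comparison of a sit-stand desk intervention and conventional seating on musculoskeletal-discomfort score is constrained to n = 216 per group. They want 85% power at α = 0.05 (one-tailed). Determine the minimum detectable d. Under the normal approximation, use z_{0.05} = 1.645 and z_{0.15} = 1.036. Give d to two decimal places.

d_min ≈ 0.26

For two independent groups of n = 216 each: d_min = (z_{α} + z_β)·√(2/n).
z-sum = 1.645 + 1.036 = 2.681.
d_min = 2.681 × √(2/216) = 2.681 × 0.0962 = 0.258.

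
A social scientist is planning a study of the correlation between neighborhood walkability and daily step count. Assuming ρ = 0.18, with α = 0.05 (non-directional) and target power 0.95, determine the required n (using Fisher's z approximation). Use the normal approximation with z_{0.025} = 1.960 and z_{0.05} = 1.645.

n = 396

Fisher's z: C = ½·ln((1+r)/(1−r)) = ½·ln(1.4390) = 0.1820.
n = ((z_{α/2} + z_β)/C)² + 3.
(1.960 + 1.645) / 0.1820 = 3.605 / 0.1820 = 19.808.
n = 19.808² + 3 = 392.34 + 3 = 395.3.
Round up.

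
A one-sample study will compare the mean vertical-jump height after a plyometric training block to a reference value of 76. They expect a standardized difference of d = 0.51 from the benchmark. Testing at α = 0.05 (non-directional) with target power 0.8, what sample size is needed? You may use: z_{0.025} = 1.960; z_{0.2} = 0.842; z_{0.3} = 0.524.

n = 31

For a one-sample test: n = ((z_{α/2} + z_β) / d)².
z_{α/2} + z_β = 1.960 + 0.842 = 2.802.
n = (2.802 / 0.51)² = 5.494² = 30.19.
Round up.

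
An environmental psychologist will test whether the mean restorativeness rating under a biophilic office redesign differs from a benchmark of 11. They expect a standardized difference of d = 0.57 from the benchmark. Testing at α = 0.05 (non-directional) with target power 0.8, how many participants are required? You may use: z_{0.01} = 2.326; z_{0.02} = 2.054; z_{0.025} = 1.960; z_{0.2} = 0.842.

For a one-sample test: n = ((z_{α/2} + z_β) / d)².
z_{α/2} + z_β = 1.960 + 0.842 = 2.802.
n = (2.802 / 0.57)² = 4.916² = 24.16.
Round up.

n = 25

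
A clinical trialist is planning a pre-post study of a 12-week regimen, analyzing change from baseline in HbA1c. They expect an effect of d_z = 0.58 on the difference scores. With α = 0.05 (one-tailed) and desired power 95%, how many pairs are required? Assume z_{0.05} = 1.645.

n = 33 pairs

For a paired (one-sample on differences) test: n = ((z_{α} + z_β) / d)².
z_{α} + z_β = 1.645 + 1.645 = 3.290.
n = (3.290 / 0.58)² = 5.672² = 32.18.
Round up.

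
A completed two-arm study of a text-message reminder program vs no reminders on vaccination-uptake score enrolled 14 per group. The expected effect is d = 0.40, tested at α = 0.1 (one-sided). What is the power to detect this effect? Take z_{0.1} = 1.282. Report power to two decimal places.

For two equal groups, power = Φ(d·√(n/2) − z_{α}).
d·√(n/2) = 0.40 × √(14/2) = 0.40 × 2.646 = 1.058.
z_β = 1.058 − 1.282 = -0.224.
Power = Φ(-0.224) = 0.411.

power ≈ 0.41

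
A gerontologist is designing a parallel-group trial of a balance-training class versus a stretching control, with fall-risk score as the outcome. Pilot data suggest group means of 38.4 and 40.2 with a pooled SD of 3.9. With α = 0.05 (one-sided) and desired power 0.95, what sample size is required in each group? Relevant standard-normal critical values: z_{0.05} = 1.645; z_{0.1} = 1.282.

Cohen's d = |M₁ − M₂| / SD_pooled = |38.4 − 40.2| / 3.9 = 1.8 / 3.9 = 0.462.
For two independent groups with equal n: n = 2·((z_{α} + z_β) / d)².
z_{α} + z_β = 1.645 + 1.645 = 3.290.
n = 2 × (3.290 / 0.462)² = 2 × 7.121² = 2 × 50.71 = 101.4.
Round up to the next whole participant.

n = 102 per group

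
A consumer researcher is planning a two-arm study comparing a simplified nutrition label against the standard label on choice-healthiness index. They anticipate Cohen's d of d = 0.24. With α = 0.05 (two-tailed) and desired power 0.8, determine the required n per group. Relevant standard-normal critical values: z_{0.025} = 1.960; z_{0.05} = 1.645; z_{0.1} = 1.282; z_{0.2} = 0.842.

n = 273 per group

For two independent groups with equal n: n = 2·((z_{α/2} + z_β) / d)².
z_{α/2} + z_β = 1.960 + 0.842 = 2.802.
n = 2 × (2.802 / 0.24)² = 2 × 11.675² = 2 × 136.31 = 272.6.
Round up to the next whole participant.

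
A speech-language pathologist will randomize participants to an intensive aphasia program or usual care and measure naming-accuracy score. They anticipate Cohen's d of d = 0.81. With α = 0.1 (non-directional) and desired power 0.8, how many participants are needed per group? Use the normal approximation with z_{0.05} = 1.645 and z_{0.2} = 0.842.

For two independent groups with equal n: n = 2·((z_{α/2} + z_β) / d)².
z_{α/2} + z_β = 1.645 + 0.842 = 2.487.
n = 2 × (2.487 / 0.81)² = 2 × 3.070² = 2 × 9.43 = 18.9.
Round up to the next whole participant.

n = 19 per group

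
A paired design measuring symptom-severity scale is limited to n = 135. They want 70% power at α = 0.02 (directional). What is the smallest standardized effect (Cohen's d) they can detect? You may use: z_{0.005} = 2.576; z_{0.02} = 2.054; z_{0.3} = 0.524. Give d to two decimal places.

d_min ≈ 0.22

For a single sample (or paired design) of n = 135: d_min = (z_{α} + z_β)/√n.
z-sum = 2.054 + 0.524 = 2.578.
d_min = 2.578 / √135 = 2.578 / 11.619 = 0.222.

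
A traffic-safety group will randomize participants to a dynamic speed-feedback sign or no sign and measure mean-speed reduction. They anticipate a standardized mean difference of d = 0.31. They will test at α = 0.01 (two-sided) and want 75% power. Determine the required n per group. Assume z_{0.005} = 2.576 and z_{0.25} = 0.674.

For two independent groups with equal n: n = 2·((z_{α/2} + z_β) / d)².
z_{α/2} + z_β = 2.576 + 0.674 = 3.250.
n = 2 × (3.250 / 0.31)² = 2 × 10.484² = 2 × 109.91 = 219.8.
Round up to the next whole participant.

n = 220 per group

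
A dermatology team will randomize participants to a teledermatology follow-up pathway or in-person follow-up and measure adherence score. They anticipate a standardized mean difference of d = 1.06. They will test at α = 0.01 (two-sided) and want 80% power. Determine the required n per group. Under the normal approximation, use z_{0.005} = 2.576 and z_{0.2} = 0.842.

For two independent groups with equal n: n = 2·((z_{α/2} + z_β) / d)².
z_{α/2} + z_β = 2.576 + 0.842 = 3.418.
n = 2 × (3.418 / 1.06)² = 2 × 3.225² = 2 × 10.40 = 20.8.
Round up to the next whole participant.

n = 21 per group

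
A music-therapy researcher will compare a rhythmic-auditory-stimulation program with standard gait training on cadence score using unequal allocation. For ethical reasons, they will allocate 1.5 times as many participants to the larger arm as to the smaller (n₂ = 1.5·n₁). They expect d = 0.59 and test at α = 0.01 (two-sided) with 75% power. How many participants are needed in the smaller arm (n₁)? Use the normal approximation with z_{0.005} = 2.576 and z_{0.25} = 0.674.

With allocation ratio k = n₂/n₁ = 1.5, Var(x̄₁−x̄₂) = σ²(1/n₁ + 1/(k·n₁)) = σ²·(k+1)/(k·n₁).
So n₁ = (1 + 1/k)·((z_{α/2} + z_β)/d)² = 1.667 × (3.250/0.59)².
n₁ = 1.667 × 30.34 = 50.6.
Round up: n₁ = 51, giving n₂ = ⌈1.5 × 51⌉ = ⌈76.5⌉ = 77.

n₁ = 51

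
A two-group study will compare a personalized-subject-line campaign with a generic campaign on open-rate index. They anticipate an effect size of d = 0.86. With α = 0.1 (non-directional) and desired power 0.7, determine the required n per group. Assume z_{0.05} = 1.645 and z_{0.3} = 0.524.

For two independent groups with equal n: n = 2·((z_{α/2} + z_β) / d)².
z_{α/2} + z_β = 1.645 + 0.524 = 2.169.
n = 2 × (2.169 / 0.86)² = 2 × 2.522² = 2 × 6.36 = 12.7.
Round up to the next whole participant.

n = 13 per group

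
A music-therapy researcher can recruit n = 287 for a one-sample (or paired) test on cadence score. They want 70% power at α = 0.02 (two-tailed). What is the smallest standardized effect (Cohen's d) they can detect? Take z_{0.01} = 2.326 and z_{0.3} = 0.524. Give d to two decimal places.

For a single sample (or paired design) of n = 287: d_min = (z_{α/2} + z_β)/√n.
z-sum = 2.326 + 0.524 = 2.850.
d_min = 2.850 / √287 = 2.850 / 16.941 = 0.168.

d_min ≈ 0.17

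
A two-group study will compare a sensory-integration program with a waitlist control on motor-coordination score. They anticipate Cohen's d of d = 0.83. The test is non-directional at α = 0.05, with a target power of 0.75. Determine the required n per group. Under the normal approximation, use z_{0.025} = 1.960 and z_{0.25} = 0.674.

n = 21 per group

For two independent groups with equal n: n = 2·((z_{α/2} + z_β) / d)².
z_{α/2} + z_β = 1.960 + 0.674 = 2.634.
n = 2 × (2.634 / 0.83)² = 2 × 3.173² = 2 × 10.07 = 20.1.
Round up to the next whole participant.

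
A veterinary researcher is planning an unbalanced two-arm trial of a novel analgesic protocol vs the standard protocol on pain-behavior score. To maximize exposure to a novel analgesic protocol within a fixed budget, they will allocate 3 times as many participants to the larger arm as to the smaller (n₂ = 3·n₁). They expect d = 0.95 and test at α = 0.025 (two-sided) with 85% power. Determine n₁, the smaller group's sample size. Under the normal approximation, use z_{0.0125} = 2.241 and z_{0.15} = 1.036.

n₁ = 16

With allocation ratio k = n₂/n₁ = 3, Var(x̄₁−x̄₂) = σ²(1/n₁ + 1/(k·n₁)) = σ²·(k+1)/(k·n₁).
So n₁ = (1 + 1/k)·((z_{α/2} + z_β)/d)² = 1.333 × (3.277/0.95)².
n₁ = 1.333 × 11.90 = 15.9.
Round up: n₁ = 16, giving n₂ = 3 × 16 = 48.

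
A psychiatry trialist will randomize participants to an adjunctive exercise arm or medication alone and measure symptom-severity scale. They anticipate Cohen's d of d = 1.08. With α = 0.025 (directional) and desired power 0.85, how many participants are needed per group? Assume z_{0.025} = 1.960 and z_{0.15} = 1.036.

n = 16 per group

For two independent groups with equal n: n = 2·((z_{α} + z_β) / d)².
z_{α} + z_β = 1.960 + 1.036 = 2.996.
n = 2 × (2.996 / 1.08)² = 2 × 2.774² = 2 × 7.70 = 15.4.
Round up to the next whole participant.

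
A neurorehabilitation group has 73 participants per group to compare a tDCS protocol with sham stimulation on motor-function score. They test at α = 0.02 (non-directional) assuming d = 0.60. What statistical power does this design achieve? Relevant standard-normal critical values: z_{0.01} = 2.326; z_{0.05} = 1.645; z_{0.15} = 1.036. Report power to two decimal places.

For two equal groups, power = Φ(d·√(n/2) − z_{α/2}).
d·√(n/2) = 0.60 × √(73/2) = 0.60 × 6.042 = 3.625.
z_β = 3.625 − 2.326 = 1.299.
Power = Φ(1.299) = 0.903.

power ≈ 0.90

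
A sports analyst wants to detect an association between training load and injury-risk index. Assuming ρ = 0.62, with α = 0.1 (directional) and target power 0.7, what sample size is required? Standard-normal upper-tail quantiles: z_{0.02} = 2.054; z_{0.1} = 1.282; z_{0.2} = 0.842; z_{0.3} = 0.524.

Fisher's z: C = ½·ln((1+r)/(1−r)) = ½·ln(4.2632) = 0.7250.
n = ((z_{α} + z_β)/C)² + 3.
(1.282 + 0.524) / 0.7250 = 1.806 / 0.7250 = 2.491.
n = 2.491² + 3 = 6.21 + 3 = 9.2.
Round up.

n = 10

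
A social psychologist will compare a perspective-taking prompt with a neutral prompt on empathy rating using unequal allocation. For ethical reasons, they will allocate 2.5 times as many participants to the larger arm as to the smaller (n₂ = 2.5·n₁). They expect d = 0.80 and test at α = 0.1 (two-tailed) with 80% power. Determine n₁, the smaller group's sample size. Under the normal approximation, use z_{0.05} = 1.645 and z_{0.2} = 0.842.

n₁ = 14

With allocation ratio k = n₂/n₁ = 2.5, Var(x̄₁−x̄₂) = σ²(1/n₁ + 1/(k·n₁)) = σ²·(k+1)/(k·n₁).
So n₁ = (1 + 1/k)·((z_{α/2} + z_β)/d)² = 1.400 × (2.487/0.80)².
n₁ = 1.400 × 9.66 = 13.5.
Round up: n₁ = 14, giving n₂ = 2.5 × 14 = 35.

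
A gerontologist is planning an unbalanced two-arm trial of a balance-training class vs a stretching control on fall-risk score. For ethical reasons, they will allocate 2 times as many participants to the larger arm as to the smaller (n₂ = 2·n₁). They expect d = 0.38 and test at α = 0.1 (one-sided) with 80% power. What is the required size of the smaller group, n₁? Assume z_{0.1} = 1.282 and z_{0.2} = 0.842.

n₁ = 47

With allocation ratio k = n₂/n₁ = 2, Var(x̄₁−x̄₂) = σ²(1/n₁ + 1/(k·n₁)) = σ²·(k+1)/(k·n₁).
So n₁ = (1 + 1/k)·((z_{α} + z_β)/d)² = 1.500 × (2.124/0.38)².
n₁ = 1.500 × 31.24 = 46.9.
Round up: n₁ = 47, giving n₂ = 2 × 47 = 94.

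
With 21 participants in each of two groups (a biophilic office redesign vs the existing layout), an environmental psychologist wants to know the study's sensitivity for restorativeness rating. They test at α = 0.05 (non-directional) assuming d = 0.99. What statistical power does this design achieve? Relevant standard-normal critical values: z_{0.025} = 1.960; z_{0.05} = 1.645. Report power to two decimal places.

power ≈ 0.89

For two equal groups, power = Φ(d·√(n/2) − z_{α/2}).
d·√(n/2) = 0.99 × √(21/2) = 0.99 × 3.240 = 3.208.
z_β = 3.208 − 1.960 = 1.248.
Power = Φ(1.248) = 0.894.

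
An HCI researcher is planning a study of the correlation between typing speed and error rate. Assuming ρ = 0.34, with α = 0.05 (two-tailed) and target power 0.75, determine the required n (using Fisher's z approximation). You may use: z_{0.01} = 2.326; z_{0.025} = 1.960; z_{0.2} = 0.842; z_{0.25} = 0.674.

Fisher's z: C = ½·ln((1+r)/(1−r)) = ½·ln(2.0303) = 0.3541.
n = ((z_{α/2} + z_β)/C)² + 3.
(1.960 + 0.674) / 0.3541 = 2.634 / 0.3541 = 7.439.
n = 7.439² + 3 = 55.33 + 3 = 58.3.
Round up.

n = 59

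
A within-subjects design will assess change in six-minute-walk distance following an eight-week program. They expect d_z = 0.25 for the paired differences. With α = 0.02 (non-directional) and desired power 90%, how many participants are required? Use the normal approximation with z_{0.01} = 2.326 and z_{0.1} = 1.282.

n = 209 pairs

For a paired (one-sample on differences) test: n = ((z_{α/2} + z_β) / d)².
z_{α/2} + z_β = 2.326 + 1.282 = 3.608.
n = (3.608 / 0.25)² = 14.432² = 208.28.
Round up.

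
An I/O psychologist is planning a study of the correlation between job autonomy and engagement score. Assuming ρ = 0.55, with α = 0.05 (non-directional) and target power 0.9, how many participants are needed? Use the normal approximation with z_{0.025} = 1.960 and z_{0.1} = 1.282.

n = 31

Fisher's z: C = ½·ln((1+r)/(1−r)) = ½·ln(3.4444) = 0.6184.
n = ((z_{α/2} + z_β)/C)² + 3.
(1.960 + 1.282) / 0.6184 = 3.242 / 0.6184 = 5.243.
n = 5.243² + 3 = 27.48 + 3 = 30.5.
Round up.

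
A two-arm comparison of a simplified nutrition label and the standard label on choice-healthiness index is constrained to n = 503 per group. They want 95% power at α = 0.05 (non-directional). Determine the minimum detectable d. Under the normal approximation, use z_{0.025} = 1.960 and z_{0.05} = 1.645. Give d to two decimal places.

For two independent groups of n = 503 each: d_min = (z_{α/2} + z_β)·√(2/n).
z-sum = 1.960 + 1.645 = 3.605.
d_min = 3.605 × √(2/503) = 3.605 × 0.0631 = 0.227.

d_min ≈ 0.23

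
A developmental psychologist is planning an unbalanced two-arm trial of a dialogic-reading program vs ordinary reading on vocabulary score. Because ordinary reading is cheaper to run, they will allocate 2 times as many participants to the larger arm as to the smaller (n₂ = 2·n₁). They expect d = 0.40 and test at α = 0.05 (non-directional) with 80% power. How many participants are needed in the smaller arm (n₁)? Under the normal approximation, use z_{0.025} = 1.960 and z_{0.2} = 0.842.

With allocation ratio k = n₂/n₁ = 2, Var(x̄₁−x̄₂) = σ²(1/n₁ + 1/(k·n₁)) = σ²·(k+1)/(k·n₁).
So n₁ = (1 + 1/k)·((z_{α/2} + z_β)/d)² = 1.500 × (2.802/0.40)².
n₁ = 1.500 × 49.07 = 73.6.
Round up: n₁ = 74, giving n₂ = 2 × 74 = 148.

n₁ = 74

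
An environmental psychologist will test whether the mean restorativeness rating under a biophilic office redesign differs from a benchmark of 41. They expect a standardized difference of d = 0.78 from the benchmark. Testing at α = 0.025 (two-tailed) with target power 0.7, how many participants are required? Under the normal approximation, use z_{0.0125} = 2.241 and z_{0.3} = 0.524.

For a one-sample test: n = ((z_{α/2} + z_β) / d)².
z_{α/2} + z_β = 2.241 + 0.524 = 2.765.
n = (2.765 / 0.78)² = 3.545² = 12.57.
Round up.

n = 13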